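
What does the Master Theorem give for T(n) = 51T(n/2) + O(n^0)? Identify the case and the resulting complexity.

Master Theorem for T(n) = 51T(n/2) + O(n^0):

a = 51, b = 2, c = 0
log_b(a) = log_2(51) = 5.6724

Case 1: c = 0 < log_2(51) = 5.6724
T(n) = O(n^(log_2 51))

For T(n) = 51T(n/2) + O(n^0): log_2(51) = 5.6724. This is Case 1 of the Master Theorem (c < log_b(a), work dominated by leaves), giving O(n^(log_2 51)).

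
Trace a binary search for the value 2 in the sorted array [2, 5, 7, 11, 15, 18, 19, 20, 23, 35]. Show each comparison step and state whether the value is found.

Binary search for 2 in [2, 5, 7, 11, 15, 18, 19, 20, 23, 35]:

lo=0, hi=9, mid=4, arr[mid]=15 -> 15 > 2, search left half
lo=0, hi=3, mid=1, arr[mid]=5 -> 5 > 2, search left half
lo=0, hi=0, mid=0, arr[mid]=2 -> Found target at index 0!

Binary search finds 2 at index 0 after 3 comparisons. The search repeatedly halves the search space by comparing with the middle element.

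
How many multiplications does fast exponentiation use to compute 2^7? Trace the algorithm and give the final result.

Computing 2^7 by squaring (build up from 2^1; each line after the first costs one multiplication):

2^1 = 2
2^2 = (2^1)^2 = 2^2 = 4
2^3 = 2 * 2^2 = 2 * 4 = 8
2^6 = (2^3)^2 = 8^2 = 64
2^7 = 2 * 2^6 = 2 * 64 = 128

Result: 128
Multiplications needed: 4 (4 lines after 2^1)

2^7 = 128. Using exponentiation by squaring, this requires 4 multiplications. The key idea: if the exponent is even, square the half-power; if odd, multiply by the base once.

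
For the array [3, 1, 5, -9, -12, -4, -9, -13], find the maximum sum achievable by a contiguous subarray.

Using Kadane's algorithm on [3, 1, 5, -9, -12, -4, -9, -13]:

Scanning through the array:
Position 1 (value 1): max_ending_here = 4, max_so_far = 4
Position 2 (value 5): max_ending_here = 9, max_so_far = 9
Position 3 (value -9): max_ending_here = 0, max_so_far = 9
Position 4 (value -12): max_ending_here = -12, max_so_far = 9
Position 5 (value -4): max_ending_here = -4, max_so_far = 9
Position 6 (value -9): max_ending_here = -9, max_so_far = 9
Position 7 (value -13): max_ending_here = -13, max_so_far = 9

Maximum subarray: [3, 1, 5]
Maximum sum: 9

The maximum subarray is [3, 1, 5] with sum 9. This subarray runs from index 0 to index 2.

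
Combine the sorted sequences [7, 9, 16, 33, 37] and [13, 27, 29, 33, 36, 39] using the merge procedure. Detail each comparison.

Merging process:

Compare 7 vs 13: take 7 from left. Merged: [7]
Compare 9 vs 13: take 9 from left. Merged: [7, 9]
Compare 16 vs 13: take 13 from right. Merged: [7, 9, 13]
Compare 16 vs 27: take 16 from left. Merged: [7, 9, 13, 16]
Compare 33 vs 27: take 27 from right. Merged: [7, 9, 13, 16, 27]
Compare 33 vs 29: take 29 from right. Merged: [7, 9, 13, 16, 27, 29]
Compare 33 vs 33: take 33 from left. Merged: [7, 9, 13, 16, 27, 29, 33]
Compare 37 vs 33: take 33 from right. Merged: [7, 9, 13, 16, 27, 29, 33, 33]
Compare 37 vs 36: take 36 from right. Merged: [7, 9, 13, 16, 27, 29, 33, 33, 36]
Compare 37 vs 39: take 37 from left. Merged: [7, 9, 13, 16, 27, 29, 33, 33, 36, 37]
Append remaining from right: [39]. Merged: [7, 9, 13, 16, 27, 29, 33, 33, 36, 37, 39]

Final merged array: [7, 9, 13, 16, 27, 29, 33, 33, 36, 37, 39]
Total comparisons: 10

The merged array is [7, 9, 13, 16, 27, 29, 33, 33, 36, 37, 39], requiring 10 comparisons. The merge step runs in O(n) time where n is the total number of elements.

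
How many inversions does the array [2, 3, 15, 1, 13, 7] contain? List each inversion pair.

Finding inversions in [2, 3, 15, 1, 13, 7]:

(0, 3): arr[0]=2 > arr[3]=1
(1, 3): arr[1]=3 > arr[3]=1
(2, 3): arr[2]=15 > arr[3]=1
(2, 4): arr[2]=15 > arr[4]=13
(2, 5): arr[2]=15 > arr[5]=7
(4, 5): arr[4]=13 > arr[5]=7

Total inversions: 6

The array has 6 inversion(s): (0,3), (1,3), (2,3), (2,4), (2,5), (4,5). Each pair (i,j) satisfies i < j and arr[i] > arr[j].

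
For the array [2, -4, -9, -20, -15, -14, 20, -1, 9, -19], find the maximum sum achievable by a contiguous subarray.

Using Kadane's algorithm on [2, -4, -9, -20, -15, -14, 20, -1, 9, -19]:

Scanning through the array:
Position 1 (value -4): max_ending_here = -2, max_so_far = 2
Position 2 (value -9): max_ending_here = -9, max_so_far = 2
Position 3 (value -20): max_ending_here = -20, max_so_far = 2
Position 4 (value -15): max_ending_here = -15, max_so_far = 2
Position 5 (value -14): max_ending_here = -14, max_so_far = 2
Position 6 (value 20): max_ending_here = 20, max_so_far = 20
Position 7 (value -1): max_ending_here = 19, max_so_far = 20
Position 8 (value 9): max_ending_here = 28, max_so_far = 28
Position 9 (value -19): max_ending_here = 9, max_so_far = 28

Maximum subarray: [20, -1, 9]
Maximum sum: 28

The maximum subarray is [20, -1, 9] with sum 28. This subarray runs from index 6 to index 8.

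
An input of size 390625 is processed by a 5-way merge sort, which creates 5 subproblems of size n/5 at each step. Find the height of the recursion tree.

For divide and conquer with division factor 5:

Problem sizes at each level:
Level 0: 390625
Level 1: 78125
Level 2: 15625
Level 3: 3125
Level 4: 625
Level 5: 125
Level 6: 25
Level 7: 5
Level 8: 1

The root is level 0 and the size-1 base case is level 8 (the tree spans levels 0 through 8, i.e. 9 levels counting the root), so the depth is the number of divisions: log_5(390625) = 8

The recursion tree depth is log_5(390625) = 8. At each level, the problem size is divided by 5, so it takes 8 divisions to reduce to a base case of size 1. The algorithm makes 5 recursive calls at each level.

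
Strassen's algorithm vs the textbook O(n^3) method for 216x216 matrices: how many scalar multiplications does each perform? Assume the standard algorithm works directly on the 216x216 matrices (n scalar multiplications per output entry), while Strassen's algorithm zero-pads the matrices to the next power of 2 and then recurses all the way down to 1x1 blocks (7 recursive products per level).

Matrix multiplication for 216x216 matrices:

Strassen's algorithm requires power-of-2 dimensions. Pad 216x216 to 256x256 (next power of 2).

Standard algorithm: 216^3 = 10077696 multiplications
Strassen's algorithm: 7^(log2(256)) = 7^8 = 5764801 multiplications
Savings: 10077696 - 5764801 = 4312895 multiplications

Standard: 10077696 multiplications (216^3). Strassen: 5764801 multiplications (7^8, after padding to 256x256). Strassen reduces 8 recursive multiplications to 7 at each level.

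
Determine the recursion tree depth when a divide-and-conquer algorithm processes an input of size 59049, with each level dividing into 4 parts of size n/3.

For divide and conquer with division factor 3:

Problem sizes at each level:
Level 0: 59049
Level 1: 19683
Level 2: 6561
Level 3: 2187
Level 4: 729
Level 5: 243
Level 6: 81
Level 7: 27
Level 8: 9
Level 9: 3
Level 10: 1

The root is level 0 and the size-1 base case is level 10 (the tree spans levels 0 through 10, i.e. 11 levels counting the root), so the depth is the number of divisions: log_3(59049) = 10

The recursion tree depth is log_3(59049) = 10. At each level, the problem size is divided by 3, so it takes 10 divisions to reduce to a base case of size 1. The algorithm makes 4 recursive calls at each level.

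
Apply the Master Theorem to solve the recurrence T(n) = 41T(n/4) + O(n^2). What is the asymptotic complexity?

Master Theorem for T(n) = 41T(n/4) + O(n^2):

a = 41, b = 4, c = 2
log_b(a) = log_4(41) = 2.6788

Case 1: c = 2 < log_4(41) = 2.6788
T(n) = O(n^(log_4 41))

For T(n) = 41T(n/4) + O(n^2): log_4(41) = 2.6788. This is Case 1 of the Master Theorem (c < log_b(a), work dominated by leaves), giving O(n^(log_4 41)).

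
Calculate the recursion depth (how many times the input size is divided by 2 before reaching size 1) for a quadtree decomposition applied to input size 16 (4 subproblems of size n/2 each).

For divide and conquer with division factor 2:

Problem sizes at each level:
Level 0: 16
Level 1: 8
Level 2: 4
Level 3: 2
Level 4: 1

The root is level 0 and the size-1 base case is level 4 (the tree spans levels 0 through 4, i.e. 5 levels counting the root), so the depth is the number of divisions: log_2(16) = 4

The recursion tree depth is log_2(16) = 4. At each level, the problem size is divided by 2, so it takes 4 divisions to reduce to a base case of size 1. The algorithm makes 4 recursive calls at each level.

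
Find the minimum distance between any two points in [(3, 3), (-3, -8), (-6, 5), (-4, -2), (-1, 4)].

Computing all pairwise distances among 5 points:

d((3, 3), (-3, -8)) = 12.53
d((3, 3), (-6, 5)) = 9.2195
d((3, 3), (-4, -2)) = 8.6023
d((3, 3), (-1, 4)) = 4.1231 <-- minimum
d((-3, -8), (-6, 5)) = 13.3417
d((-3, -8), (-4, -2)) = 6.0828
d((-3, -8), (-1, 4)) = 12.1655
d((-6, 5), (-4, -2)) = 7.2801
d((-6, 5), (-1, 4)) = 5.099
d((-4, -2), (-1, 4)) = 6.7082

Closest pair: (3, 3) and (-1, 4) with distance 4.1231

The closest pair is (3, 3) and (-1, 4) with Euclidean distance 4.1231. For 5 points, brute-force pairwise comparison is shown above. For large n, the divide-and-conquer algorithm (sort by x, recurse on halves, check the dividing strip) achieves O(n log n).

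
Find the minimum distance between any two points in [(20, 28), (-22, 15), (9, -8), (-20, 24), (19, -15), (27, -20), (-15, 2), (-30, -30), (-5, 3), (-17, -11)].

Computing all pairwise distances among 10 points:

d((20, 28), (-22, 15)) = 43.9659
d((20, 28), (9, -8)) = 37.6431
d((20, 28), (-20, 24)) = 40.1995
d((20, 28), (19, -15)) = 43.0116
d((20, 28), (27, -20)) = 48.5077
d((20, 28), (-15, 2)) = 43.6005
d((20, 28), (-30, -30)) = 76.5768
d((20, 28), (-5, 3)) = 35.3553
d((20, 28), (-17, -11)) = 53.7587
d((-22, 15), (9, -8)) = 38.6005
d((-22, 15), (-20, 24)) = 9.2195 <-- minimum
d((-22, 15), (19, -15)) = 50.8035
d((-22, 15), (27, -20)) = 60.2163
d((-22, 15), (-15, 2)) = 14.7648
d((-22, 15), (-30, -30)) = 45.7056
d((-22, 15), (-5, 3)) = 20.8087
d((-22, 15), (-17, -11)) = 26.4764
d((9, -8), (-20, 24)) = 43.1856
d((9, -8), (19, -15)) = 12.2066
d((9, -8), (27, -20)) = 21.6333
d((9, -8), (-15, 2)) = 26.0
d((9, -8), (-30, -30)) = 44.7772
d((9, -8), (-5, 3)) = 17.8045
d((9, -8), (-17, -11)) = 26.1725
d((-20, 24), (19, -15)) = 55.1543
d((-20, 24), (27, -20)) = 64.3817
d((-20, 24), (-15, 2)) = 22.561
d((-20, 24), (-30, -30)) = 54.9181
d((-20, 24), (-5, 3)) = 25.807
d((-20, 24), (-17, -11)) = 35.1283
d((19, -15), (27, -20)) = 9.434
d((19, -15), (-15, 2)) = 38.0132
d((19, -15), (-30, -30)) = 51.2445
d((19, -15), (-5, 3)) = 30.0
d((19, -15), (-17, -11)) = 36.2215
d((27, -20), (-15, 2)) = 47.4131
d((27, -20), (-30, -30)) = 57.8705
d((27, -20), (-5, 3)) = 39.4081
d((27, -20), (-17, -11)) = 44.911
d((-15, 2), (-30, -30)) = 35.3412
d((-15, 2), (-5, 3)) = 10.0499
d((-15, 2), (-17, -11)) = 13.1529
d((-30, -30), (-5, 3)) = 41.4005
d((-30, -30), (-17, -11)) = 23.0217
d((-5, 3), (-17, -11)) = 18.4391

Closest pair: (-22, 15) and (-20, 24) with distance 9.2195

The closest pair is (-22, 15) and (-20, 24) with Euclidean distance 9.2195. For 10 points, brute-force pairwise comparison is shown above. For large n, the divide-and-conquer algorithm (sort by x, recurse on halves, check the dividing strip) achieves O(n log n).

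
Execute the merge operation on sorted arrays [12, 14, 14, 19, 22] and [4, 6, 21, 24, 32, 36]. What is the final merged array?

Merging process:

Compare 12 vs 4: take 4 from right. Merged: [4]
Compare 12 vs 6: take 6 from right. Merged: [4, 6]
Compare 12 vs 21: take 12 from left. Merged: [4, 6, 12]
Compare 14 vs 21: take 14 from left. Merged: [4, 6, 12, 14]
Compare 14 vs 21: take 14 from left. Merged: [4, 6, 12, 14, 14]
Compare 19 vs 21: take 19 from left. Merged: [4, 6, 12, 14, 14, 19]
Compare 22 vs 21: take 21 from right. Merged: [4, 6, 12, 14, 14, 19, 21]
Compare 22 vs 24: take 22 from left. Merged: [4, 6, 12, 14, 14, 19, 21, 22]
Append remaining from right: [24, 32, 36]. Merged: [4, 6, 12, 14, 14, 19, 21, 22, 24, 32, 36]

Final merged array: [4, 6, 12, 14, 14, 19, 21, 22, 24, 32, 36]
Total comparisons: 8

The merged array is [4, 6, 12, 14, 14, 19, 21, 22, 24, 32, 36], requiring 8 comparisons. The merge step runs in O(n) time where n is the total number of elements.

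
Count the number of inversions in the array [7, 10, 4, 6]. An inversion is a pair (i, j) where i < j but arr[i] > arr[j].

Finding inversions in [7, 10, 4, 6]:

(0, 2): arr[0]=7 > arr[2]=4
(0, 3): arr[0]=7 > arr[3]=6
(1, 2): arr[1]=10 > arr[2]=4
(1, 3): arr[1]=10 > arr[3]=6

Total inversions: 4

The array has 4 inversion(s): (0,2), (0,3), (1,2), (1,3). Each pair (i,j) satisfies i < j and arr[i] > arr[j].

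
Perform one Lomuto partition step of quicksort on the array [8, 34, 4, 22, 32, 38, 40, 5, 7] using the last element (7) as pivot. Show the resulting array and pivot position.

Lomuto partition with pivot = 7:

Initial array: [8, 34, 4, 22, 32, 38, 40, 5, 7]

arr[0]=8 > 7: no swap
arr[1]=34 > 7: no swap
arr[2]=4 <= 7: swap with position 0, array becomes [4, 34, 8, 22, 32, 38, 40, 5, 7]
arr[3]=22 > 7: no swap
arr[4]=32 > 7: no swap
arr[5]=38 > 7: no swap
arr[6]=40 > 7: no swap
arr[7]=5 <= 7: swap with position 1, array becomes [4, 5, 8, 22, 32, 38, 40, 34, 7]

Place pivot at position 2: [4, 5, 7, 22, 32, 38, 40, 34, 8]
Pivot position: 2

After partitioning with pivot 7, the array becomes [4, 5, 7, 22, 32, 38, 40, 34, 8]. The pivot is placed at index 2. All elements to the left of the pivot are <= 7, and all elements to the right are > 7.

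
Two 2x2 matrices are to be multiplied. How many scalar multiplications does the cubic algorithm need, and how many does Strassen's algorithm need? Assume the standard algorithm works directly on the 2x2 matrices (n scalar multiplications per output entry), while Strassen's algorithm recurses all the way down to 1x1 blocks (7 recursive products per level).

Matrix multiplication for 2x2 matrices:

Standard algorithm: 2^3 = 8 multiplications
Strassen's algorithm: 7^(log2(2)) = 7^1 = 7 multiplications
Savings: 8 - 7 = 1 multiplications

Standard: 8 multiplications (2^3). Strassen: 7 multiplications (7^1). Strassen reduces 8 recursive multiplications to 7 at each level.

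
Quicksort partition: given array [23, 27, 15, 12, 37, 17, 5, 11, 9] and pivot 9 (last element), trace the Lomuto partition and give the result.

Lomuto partition with pivot = 9:

Initial array: [23, 27, 15, 12, 37, 17, 5, 11, 9]

arr[0]=23 > 9: no swap
arr[1]=27 > 9: no swap
arr[2]=15 > 9: no swap
arr[3]=12 > 9: no swap
arr[4]=37 > 9: no swap
arr[5]=17 > 9: no swap
arr[6]=5 <= 9: swap with position 0, array becomes [5, 27, 15, 12, 37, 17, 23, 11, 9]
arr[7]=11 > 9: no swap

Place pivot at position 1: [5, 9, 15, 12, 37, 17, 23, 11, 27]
Pivot position: 1

After partitioning with pivot 9, the array becomes [5, 9, 15, 12, 37, 17, 23, 11, 27]. The pivot is placed at index 1. All elements to the left of the pivot are <= 9, and all elements to the right are > 9.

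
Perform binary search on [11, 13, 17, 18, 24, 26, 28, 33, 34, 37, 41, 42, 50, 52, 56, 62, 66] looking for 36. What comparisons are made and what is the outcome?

Binary search for 36 in [11, 13, 17, 18, 24, 26, 28, 33, 34, 37, 41, 42, 50, 52, 56, 62, 66]:

lo=0, hi=16, mid=8, arr[mid]=34 -> 34 < 36, search right half
lo=9, hi=16, mid=12, arr[mid]=50 -> 50 > 36, search left half
lo=9, hi=11, mid=10, arr[mid]=41 -> 41 > 36, search left half
lo=9, hi=9, mid=9, arr[mid]=37 -> 37 > 36, search left half
lo=9 > hi=8, target 36 not found

Binary search determines that 36 is not in the array after 4 comparisons. The search space was exhausted without finding the target.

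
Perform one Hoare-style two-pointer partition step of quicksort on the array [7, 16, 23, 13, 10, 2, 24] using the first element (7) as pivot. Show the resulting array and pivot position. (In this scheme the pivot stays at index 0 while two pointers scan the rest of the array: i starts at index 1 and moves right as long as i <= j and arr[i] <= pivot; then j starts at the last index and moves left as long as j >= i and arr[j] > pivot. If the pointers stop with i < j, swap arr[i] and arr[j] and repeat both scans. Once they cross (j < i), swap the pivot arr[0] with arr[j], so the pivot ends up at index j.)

Hoare-style two-pointer partition with pivot = 7:

Initial array: [7, 16, 23, 13, 10, 2, 24]

Pointers start at i = 1, j = 6.
i stops at index 1 (arr[1]=16 > 7), j stops at index 5 (arr[5]=2 <= 7): swap arr[1] and arr[5], array becomes [7, 2, 23, 13, 10, 16, 24]
i ends at 2, j ends at 1: the pointers have crossed (j < i), so scanning stops.

Swap pivot arr[0] with arr[1] to place pivot at position 1: [2, 7, 23, 13, 10, 16, 24]
Pivot position: 1

After partitioning with pivot 7, the array becomes [2, 7, 23, 13, 10, 16, 24]. The pivot is placed at index 1. All elements to the left of the pivot are <= 7, and all elements to the right are > 7.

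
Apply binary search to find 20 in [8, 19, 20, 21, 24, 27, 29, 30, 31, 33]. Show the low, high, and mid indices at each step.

Binary search for 20 in [8, 19, 20, 21, 24, 27, 29, 30, 31, 33]:

lo=0, hi=9, mid=4, arr[mid]=24 -> 24 > 20, search left half
lo=0, hi=3, mid=1, arr[mid]=19 -> 19 < 20, search right half
lo=2, hi=3, mid=2, arr[mid]=20 -> Found target at index 2!

Binary search finds 20 at index 2 after 3 comparisons. The search repeatedly halves the search space by comparing with the middle element.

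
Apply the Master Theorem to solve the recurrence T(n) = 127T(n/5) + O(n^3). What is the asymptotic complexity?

Master Theorem for T(n) = 127T(n/5) + O(n^3):

a = 127, b = 5, c = 3
log_b(a) = log_5(127) = 3.0099

Case 1: c = 3 < log_5(127) = 3.0099
T(n) = O(n^(log_5 127))

For T(n) = 127T(n/5) + O(n^3): log_5(127) = 3.0099. This is Case 1 of the Master Theorem (c < log_b(a), work dominated by leaves), giving O(n^(log_5 127)).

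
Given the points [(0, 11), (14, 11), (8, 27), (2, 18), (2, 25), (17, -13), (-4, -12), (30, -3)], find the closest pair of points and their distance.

Computing all pairwise distances among 8 points:

d((0, 11), (14, 11)) = 14.0
d((0, 11), (8, 27)) = 17.8885
d((0, 11), (2, 18)) = 7.2801
d((0, 11), (2, 25)) = 14.1421
d((0, 11), (17, -13)) = 29.4109
d((0, 11), (-4, -12)) = 23.3452
d((0, 11), (30, -3)) = 33.1059
d((14, 11), (8, 27)) = 17.088
d((14, 11), (2, 18)) = 13.8924
d((14, 11), (2, 25)) = 18.4391
d((14, 11), (17, -13)) = 24.1868
d((14, 11), (-4, -12)) = 29.2062
d((14, 11), (30, -3)) = 21.2603
d((8, 27), (2, 18)) = 10.8167
d((8, 27), (2, 25)) = 6.3246 <-- minimum
d((8, 27), (17, -13)) = 41.0
d((8, 27), (-4, -12)) = 40.8044
d((8, 27), (30, -3)) = 37.2022
d((2, 18), (2, 25)) = 7.0
d((2, 18), (17, -13)) = 34.4384
d((2, 18), (-4, -12)) = 30.5941
d((2, 18), (30, -3)) = 35.0
d((2, 25), (17, -13)) = 40.8534
d((2, 25), (-4, -12)) = 37.4833
d((2, 25), (30, -3)) = 39.598
d((17, -13), (-4, -12)) = 21.0238
d((17, -13), (30, -3)) = 16.4012
d((-4, -12), (30, -3)) = 35.171

Closest pair: (8, 27) and (2, 25) with distance 6.3246

The closest pair is (8, 27) and (2, 25) with Euclidean distance 6.3246. For 8 points, brute-force pairwise comparison is shown above. For large n, the divide-and-conquer algorithm (sort by x, recurse on halves, check the dividing strip) achieves O(n log n).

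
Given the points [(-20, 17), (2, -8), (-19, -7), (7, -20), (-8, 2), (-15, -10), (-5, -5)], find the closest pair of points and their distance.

Computing all pairwise distances among 7 points:

d((-20, 17), (2, -8)) = 33.3017
d((-20, 17), (-19, -7)) = 24.0208
d((-20, 17), (7, -20)) = 45.8039
d((-20, 17), (-8, 2)) = 19.2094
d((-20, 17), (-15, -10)) = 27.4591
d((-20, 17), (-5, -5)) = 26.6271
d((2, -8), (-19, -7)) = 21.0238
d((2, -8), (7, -20)) = 13.0
d((2, -8), (-8, 2)) = 14.1421
d((2, -8), (-15, -10)) = 17.1172
d((2, -8), (-5, -5)) = 7.6158
d((-19, -7), (7, -20)) = 29.0689
d((-19, -7), (-8, 2)) = 14.2127
d((-19, -7), (-15, -10)) = 5.0 <-- minimum
d((-19, -7), (-5, -5)) = 14.1421
d((7, -20), (-8, 2)) = 26.6271
d((7, -20), (-15, -10)) = 24.1661
d((7, -20), (-5, -5)) = 19.2094
d((-8, 2), (-15, -10)) = 13.8924
d((-8, 2), (-5, -5)) = 7.6158
d((-15, -10), (-5, -5)) = 11.1803

Closest pair: (-19, -7) and (-15, -10) with distance 5.0

The closest pair is (-19, -7) and (-15, -10) with Euclidean distance 5.0. For 7 points, brute-force pairwise comparison is shown above. For large n, the divide-and-conquer algorithm (sort by x, recurse on halves, check the dividing strip) achieves O(n log n).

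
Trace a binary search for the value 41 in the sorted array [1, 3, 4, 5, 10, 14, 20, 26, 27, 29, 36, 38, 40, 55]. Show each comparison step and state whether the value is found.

Binary search for 41 in [1, 3, 4, 5, 10, 14, 20, 26, 27, 29, 36, 38, 40, 55]:

lo=0, hi=13, mid=6, arr[mid]=20 -> 20 < 41, search right half
lo=7, hi=13, mid=10, arr[mid]=36 -> 36 < 41, search right half
lo=11, hi=13, mid=12, arr[mid]=40 -> 40 < 41, search right half
lo=13, hi=13, mid=13, arr[mid]=55 -> 55 > 41, search left half
lo=13 > hi=12, target 41 not found

Binary search determines that 41 is not in the array after 4 comparisons. The search space was exhausted without finding the target.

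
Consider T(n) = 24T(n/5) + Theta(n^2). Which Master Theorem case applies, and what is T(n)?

Master Theorem for T(n) = 24T(n/5) + O(n^2):

a = 24, b = 5, c = 2
log_b(a) = log_5(24) = 1.9746

Case 3: c = 2 > log_5(24) = 1.9746
T(n) = O(n^2) = O(n^2)

For T(n) = 24T(n/5) + O(n^2): log_5(24) = 1.9746. This is Case 3 of the Master Theorem (c > log_b(a), work dominated by root), giving O(n^2).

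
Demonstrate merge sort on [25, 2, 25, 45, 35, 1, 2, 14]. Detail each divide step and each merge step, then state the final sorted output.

Merge sort trace:

Split: [25, 2, 25, 45, 35, 1, 2, 14] -> [25, 2, 25, 45] and [35, 1, 2, 14]
  Split: [25, 2, 25, 45] -> [25, 2] and [25, 45]
    Split: [25, 2] -> [25] and [2]
    Merge: [25] + [2] -> [2, 25]
    Split: [25, 45] -> [25] and [45]
    Merge: [25] + [45] -> [25, 45]
  Merge: [2, 25] + [25, 45] -> [2, 25, 25, 45]
  Split: [35, 1, 2, 14] -> [35, 1] and [2, 14]
    Split: [35, 1] -> [35] and [1]
    Merge: [35] + [1] -> [1, 35]
    Split: [2, 14] -> [2] and [14]
    Merge: [2] + [14] -> [2, 14]
  Merge: [1, 35] + [2, 14] -> [1, 2, 14, 35]
Merge: [2, 25, 25, 45] + [1, 2, 14, 35] -> [1, 2, 2, 14, 25, 25, 35, 45]

Final sorted array: [1, 2, 2, 14, 25, 25, 35, 45]

The merge sort proceeds by recursively splitting the array and merging sorted halves.
After all merges, the sorted array is [1, 2, 2, 14, 25, 25, 35, 45].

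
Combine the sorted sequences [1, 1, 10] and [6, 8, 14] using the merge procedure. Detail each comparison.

Merging process:

Compare 1 vs 6: take 1 from left. Merged: [1]
Compare 1 vs 6: take 1 from left. Merged: [1, 1]
Compare 10 vs 6: take 6 from right. Merged: [1, 1, 6]
Compare 10 vs 8: take 8 from right. Merged: [1, 1, 6, 8]
Compare 10 vs 14: take 10 from left. Merged: [1, 1, 6, 8, 10]
Append remaining from right: [14]. Merged: [1, 1, 6, 8, 10, 14]

Final merged array: [1, 1, 6, 8, 10, 14]
Total comparisons: 5

The merged array is [1, 1, 6, 8, 10, 14], requiring 5 comparisons. The merge step runs in O(n) time where n is the total number of elements.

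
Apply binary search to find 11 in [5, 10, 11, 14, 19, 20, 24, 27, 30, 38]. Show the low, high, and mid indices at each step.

Binary search for 11 in [5, 10, 11, 14, 19, 20, 24, 27, 30, 38]:

lo=0, hi=9, mid=4, arr[mid]=19 -> 19 > 11, search left half
lo=0, hi=3, mid=1, arr[mid]=10 -> 10 < 11, search right half
lo=2, hi=3, mid=2, arr[mid]=11 -> Found target at index 2!

Binary search finds 11 at index 2 after 3 comparisons. The search repeatedly halves the search space by comparing with the middle element.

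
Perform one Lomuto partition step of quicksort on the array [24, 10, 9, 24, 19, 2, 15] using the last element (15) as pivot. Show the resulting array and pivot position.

Lomuto partition with pivot = 15:

Initial array: [24, 10, 9, 24, 19, 2, 15]

arr[0]=24 > 15: no swap
arr[1]=10 <= 15: swap with position 0, array becomes [10, 24, 9, 24, 19, 2, 15]
arr[2]=9 <= 15: swap with position 1, array becomes [10, 9, 24, 24, 19, 2, 15]
arr[3]=24 > 15: no swap
arr[4]=19 > 15: no swap
arr[5]=2 <= 15: swap with position 2, array becomes [10, 9, 2, 24, 19, 24, 15]

Place pivot at position 3: [10, 9, 2, 15, 19, 24, 24]
Pivot position: 3

After partitioning with pivot 15, the array becomes [10, 9, 2, 15, 19, 24, 24]. The pivot is placed at index 3. All elements to the left of the pivot are <= 15, and all elements to the right are > 15.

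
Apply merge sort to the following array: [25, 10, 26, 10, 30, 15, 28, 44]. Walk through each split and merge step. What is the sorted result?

Merge sort trace:

Split: [25, 10, 26, 10, 30, 15, 28, 44] -> [25, 10, 26, 10] and [30, 15, 28, 44]
  Split: [25, 10, 26, 10] -> [25, 10] and [26, 10]
    Split: [25, 10] -> [25] and [10]
    Merge: [25] + [10] -> [10, 25]
    Split: [26, 10] -> [26] and [10]
    Merge: [26] + [10] -> [10, 26]
  Merge: [10, 25] + [10, 26] -> [10, 10, 25, 26]
  Split: [30, 15, 28, 44] -> [30, 15] and [28, 44]
    Split: [30, 15] -> [30] and [15]
    Merge: [30] + [15] -> [15, 30]
    Split: [28, 44] -> [28] and [44]
    Merge: [28] + [44] -> [28, 44]
  Merge: [15, 30] + [28, 44] -> [15, 28, 30, 44]
Merge: [10, 10, 25, 26] + [15, 28, 30, 44] -> [10, 10, 15, 25, 26, 28, 30, 44]

Final sorted array: [10, 10, 15, 25, 26, 28, 30, 44]

The merge sort proceeds by recursively splitting the array and merging sorted halves.
After all merges, the sorted array is [10, 10, 15, 25, 26, 28, 30, 44].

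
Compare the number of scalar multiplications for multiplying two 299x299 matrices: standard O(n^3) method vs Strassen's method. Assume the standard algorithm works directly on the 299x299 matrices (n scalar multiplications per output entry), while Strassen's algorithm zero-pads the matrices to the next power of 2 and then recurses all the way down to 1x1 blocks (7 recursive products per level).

Matrix multiplication for 299x299 matrices:

Strassen's algorithm requires power-of-2 dimensions. Pad 299x299 to 512x512 (next power of 2).

Standard algorithm: 299^3 = 26730899 multiplications
Strassen's algorithm: 7^(log2(512)) = 7^9 = 40353607 multiplications
Difference: 26730899 - 40353607 = -13622708 (Strassen uses MORE here due to padding overhead — for small or just-over-power-of-2 n, padding can outweigh the per-level savings)

Standard: 26730899 multiplications (299^3). Strassen: 40353607 multiplications (7^9, after padding to 512x512). Strassen reduces 8 recursive multiplications to 7 at each level.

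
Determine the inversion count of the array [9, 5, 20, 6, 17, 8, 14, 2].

Finding inversions in [9, 5, 20, 6, 17, 8, 14, 2]:

(0, 1): arr[0]=9 > arr[1]=5
(0, 3): arr[0]=9 > arr[3]=6
(0, 5): arr[0]=9 > arr[5]=8
(0, 7): arr[0]=9 > arr[7]=2
(1, 7): arr[1]=5 > arr[7]=2
(2, 3): arr[2]=20 > arr[3]=6
(2, 4): arr[2]=20 > arr[4]=17
(2, 5): arr[2]=20 > arr[5]=8
(2, 6): arr[2]=20 > arr[6]=14
(2, 7): arr[2]=20 > arr[7]=2
(3, 7): arr[3]=6 > arr[7]=2
(4, 5): arr[4]=17 > arr[5]=8
(4, 6): arr[4]=17 > arr[6]=14
(4, 7): arr[4]=17 > arr[7]=2
(5, 7): arr[5]=8 > arr[7]=2
(6, 7): arr[6]=14 > arr[7]=2

Total inversions: 16

The array has 16 inversion(s): (0,1), (0,3), (0,5), (0,7), (1,7), (2,3), (2,4), (2,5), (2,6), (2,7), (3,7), (4,5), (4,6), (4,7), (5,7), (6,7). Each pair (i,j) satisfies i < j and arr[i] > arr[j].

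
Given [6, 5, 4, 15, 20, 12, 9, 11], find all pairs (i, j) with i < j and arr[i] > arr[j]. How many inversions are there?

Finding inversions in [6, 5, 4, 15, 20, 12, 9, 11]:

(0, 1): arr[0]=6 > arr[1]=5
(0, 2): arr[0]=6 > arr[2]=4
(1, 2): arr[1]=5 > arr[2]=4
(3, 5): arr[3]=15 > arr[5]=12
(3, 6): arr[3]=15 > arr[6]=9
(3, 7): arr[3]=15 > arr[7]=11
(4, 5): arr[4]=20 > arr[5]=12
(4, 6): arr[4]=20 > arr[6]=9
(4, 7): arr[4]=20 > arr[7]=11
(5, 6): arr[5]=12 > arr[6]=9
(5, 7): arr[5]=12 > arr[7]=11

Total inversions: 11

The array has 11 inversion(s): (0,1), (0,2), (1,2), (3,5), (3,6), (3,7), (4,5), (4,6), (4,7), (5,6), (5,7). Each pair (i,j) satisfies i < j and arr[i] > arr[j].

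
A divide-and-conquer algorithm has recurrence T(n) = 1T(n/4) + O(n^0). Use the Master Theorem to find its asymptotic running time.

Master Theorem for T(n) = 1T(n/4) + O(n^0):

a = 1, b = 4, c = 0
log_b(a) = log_4(1) = 0.0000

Case 2: c = 0 = log_4(1) = 0.0000
T(n) = O(n^0 log n) = O(log n)

For T(n) = 1T(n/4) + O(n^0): log_4(1) = 0.0000. This is Case 2 of the Master Theorem (c = log_b(a), equal work at all levels), giving O(log n).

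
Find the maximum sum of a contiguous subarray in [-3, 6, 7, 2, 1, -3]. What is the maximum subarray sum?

Using Kadane's algorithm on [-3, 6, 7, 2, 1, -3]:

Scanning through the array:
Position 1 (value 6): max_ending_here = 6, max_so_far = 6
Position 2 (value 7): max_ending_here = 13, max_so_far = 13
Position 3 (value 2): max_ending_here = 15, max_so_far = 15
Position 4 (value 1): max_ending_here = 16, max_so_far = 16
Position 5 (value -3): max_ending_here = 13, max_so_far = 16

Maximum subarray: [6, 7, 2, 1]
Maximum sum: 16

The maximum subarray is [6, 7, 2, 1] with sum 16. This subarray runs from index 1 to index 4.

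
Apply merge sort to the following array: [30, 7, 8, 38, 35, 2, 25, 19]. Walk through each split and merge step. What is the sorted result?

Merge sort trace:

Split: [30, 7, 8, 38, 35, 2, 25, 19] -> [30, 7, 8, 38] and [35, 2, 25, 19]
  Split: [30, 7, 8, 38] -> [30, 7] and [8, 38]
    Split: [30, 7] -> [30] and [7]
    Merge: [30] + [7] -> [7, 30]
    Split: [8, 38] -> [8] and [38]
    Merge: [8] + [38] -> [8, 38]
  Merge: [7, 30] + [8, 38] -> [7, 8, 30, 38]
  Split: [35, 2, 25, 19] -> [35, 2] and [25, 19]
    Split: [35, 2] -> [35] and [2]
    Merge: [35] + [2] -> [2, 35]
    Split: [25, 19] -> [25] and [19]
    Merge: [25] + [19] -> [19, 25]
  Merge: [2, 35] + [19, 25] -> [2, 19, 25, 35]
Merge: [7, 8, 30, 38] + [2, 19, 25, 35] -> [2, 7, 8, 19, 25, 30, 35, 38]

Final sorted array: [2, 7, 8, 19, 25, 30, 35, 38]

The merge sort proceeds by recursively splitting the array and merging sorted halves.
After all merges, the sorted array is [2, 7, 8, 19, 25, 30, 35, 38].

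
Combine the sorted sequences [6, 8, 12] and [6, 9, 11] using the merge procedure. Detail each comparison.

Merging process:

Compare 6 vs 6: take 6 from left. Merged: [6]
Compare 8 vs 6: take 6 from right. Merged: [6, 6]
Compare 8 vs 9: take 8 from left. Merged: [6, 6, 8]
Compare 12 vs 9: take 9 from right. Merged: [6, 6, 8, 9]
Compare 12 vs 11: take 11 from right. Merged: [6, 6, 8, 9, 11]
Append remaining from left: [12]. Merged: [6, 6, 8, 9, 11, 12]

Final merged array: [6, 6, 8, 9, 11, 12]
Total comparisons: 5

The merged array is [6, 6, 8, 9, 11, 12], requiring 5 comparisons. The merge step runs in O(n) time where n is the total number of elements.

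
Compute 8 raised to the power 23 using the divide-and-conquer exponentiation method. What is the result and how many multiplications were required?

Computing 8^23 by squaring (build up from 8^1; each line after the first costs one multiplication):

8^1 = 8
8^2 = (8^1)^2 = 8^2 = 64
8^4 = (8^2)^2 = 64^2 = 4096
8^5 = 8 * 8^4 = 8 * 4096 = 32768
8^10 = (8^5)^2 = 32768^2 = 1073741824
8^11 = 8 * 8^10 = 8 * 1073741824 = 8589934592
8^22 = (8^11)^2 = 8589934592^2 = 73786976294838206464
8^23 = 8 * 8^22 = 8 * 73786976294838206464 = 590295810358705651712

Result: 590295810358705651712
Multiplications needed: 7 (7 lines after 8^1)

8^23 = 590295810358705651712. Using exponentiation by squaring, this requires 7 multiplications. The key idea: if the exponent is even, square the half-power; if odd, multiply by the base once.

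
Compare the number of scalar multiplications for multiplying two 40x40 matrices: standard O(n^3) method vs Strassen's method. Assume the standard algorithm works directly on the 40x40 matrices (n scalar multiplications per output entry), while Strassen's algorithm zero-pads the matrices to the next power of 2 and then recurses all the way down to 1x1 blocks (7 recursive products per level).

Matrix multiplication for 40x40 matrices:

Strassen's algorithm requires power-of-2 dimensions. Pad 40x40 to 64x64 (next power of 2).

Standard algorithm: 40^3 = 64000 multiplications
Strassen's algorithm: 7^(log2(64)) = 7^6 = 117649 multiplications
Difference: 64000 - 117649 = -53649 (Strassen uses MORE here due to padding overhead — for small or just-over-power-of-2 n, padding can outweigh the per-level savings)

Standard: 64000 multiplications (40^3). Strassen: 117649 multiplications (7^6, after padding to 64x64). Strassen reduces 8 recursive multiplications to 7 at each level.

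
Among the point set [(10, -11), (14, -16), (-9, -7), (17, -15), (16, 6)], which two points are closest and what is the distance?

Computing all pairwise distances among 5 points:

d((10, -11), (14, -16)) = 6.4031
d((10, -11), (-9, -7)) = 19.4165
d((10, -11), (17, -15)) = 8.0623
d((10, -11), (16, 6)) = 18.0278
d((14, -16), (-9, -7)) = 24.6982
d((14, -16), (17, -15)) = 3.1623 <-- minimum
d((14, -16), (16, 6)) = 22.0907
d((-9, -7), (17, -15)) = 27.2029
d((-9, -7), (16, 6)) = 28.178
d((17, -15), (16, 6)) = 21.0238

Closest pair: (14, -16) and (17, -15) with distance 3.1623

The closest pair is (14, -16) and (17, -15) with Euclidean distance 3.1623. For 5 points, brute-force pairwise comparison is shown above. For large n, the divide-and-conquer algorithm (sort by x, recurse on halves, check the dividing strip) achieves O(n log n).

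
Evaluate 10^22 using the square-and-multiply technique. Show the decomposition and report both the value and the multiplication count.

Computing 10^22 by squaring (build up from 10^1; each line after the first costs one multiplication):

10^1 = 10
10^2 = (10^1)^2 = 10^2 = 100
10^4 = (10^2)^2 = 100^2 = 10000
10^5 = 10 * 10^4 = 10 * 10000 = 100000
10^10 = (10^5)^2 = 100000^2 = 10000000000
10^11 = 10 * 10^10 = 10 * 10000000000 = 100000000000
10^22 = (10^11)^2 = 100000000000^2 = 10000000000000000000000

Result: 10000000000000000000000
Multiplications needed: 6 (6 lines after 10^1)

10^22 = 10000000000000000000000. Using exponentiation by squaring, this requires 6 multiplications. The key idea: if the exponent is even, square the half-power; if odd, multiply by the base once.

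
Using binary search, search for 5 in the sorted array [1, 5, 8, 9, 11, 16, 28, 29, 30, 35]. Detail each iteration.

Binary search for 5 in [1, 5, 8, 9, 11, 16, 28, 29, 30, 35]:

lo=0, hi=9, mid=4, arr[mid]=11 -> 11 > 5, search left half
lo=0, hi=3, mid=1, arr[mid]=5 -> Found target at index 1!

Binary search finds 5 at index 1 after 2 comparisons. The search repeatedly halves the search space by comparing with the middle element.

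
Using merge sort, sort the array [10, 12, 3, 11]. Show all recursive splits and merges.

Merge sort trace:

Split: [10, 12, 3, 11] -> [10, 12] and [3, 11]
  Split: [10, 12] -> [10] and [12]
  Merge: [10] + [12] -> [10, 12]
  Split: [3, 11] -> [3] and [11]
  Merge: [3] + [11] -> [3, 11]
Merge: [10, 12] + [3, 11] -> [3, 10, 11, 12]

Final sorted array: [3, 10, 11, 12]

The merge sort proceeds by recursively splitting the array and merging sorted halves.
After all merges, the sorted array is [3, 10, 11, 12].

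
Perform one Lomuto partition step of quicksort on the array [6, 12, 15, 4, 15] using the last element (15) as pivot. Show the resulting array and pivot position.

Lomuto partition with pivot = 15:

Initial array: [6, 12, 15, 4, 15]

arr[0]=6 <= 15: swap with position 0, array becomes [6, 12, 15, 4, 15]
arr[1]=12 <= 15: swap with position 1, array becomes [6, 12, 15, 4, 15]
arr[2]=15 <= 15: swap with position 2, array becomes [6, 12, 15, 4, 15]
arr[3]=4 <= 15: swap with position 3, array becomes [6, 12, 15, 4, 15]

Place pivot at position 4: [6, 12, 15, 4, 15]
Pivot position: 4

After partitioning with pivot 15, the array becomes [6, 12, 15, 4, 15]. The pivot is placed at index 4. All elements to the left of the pivot are <= 15, and all elements to the right are > 15.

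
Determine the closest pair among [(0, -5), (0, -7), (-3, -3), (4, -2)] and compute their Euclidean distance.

Computing all pairwise distances among 4 points:

d((0, -5), (0, -7)) = 2.0 <-- minimum
d((0, -5), (-3, -3)) = 3.6056
d((0, -5), (4, -2)) = 5.0
d((0, -7), (-3, -3)) = 5.0
d((0, -7), (4, -2)) = 6.4031
d((-3, -3), (4, -2)) = 7.0711

Closest pair: (0, -5) and (0, -7) with distance 2.0

The closest pair is (0, -5) and (0, -7) with Euclidean distance 2.0. For 4 points, brute-force pairwise comparison is shown above. For large n, the divide-and-conquer algorithm (sort by x, recurse on halves, check the dividing strip) achieves O(n log n).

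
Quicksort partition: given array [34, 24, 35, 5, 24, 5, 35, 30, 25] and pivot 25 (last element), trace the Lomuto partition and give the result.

Lomuto partition with pivot = 25:

Initial array: [34, 24, 35, 5, 24, 5, 35, 30, 25]

arr[0]=34 > 25: no swap
arr[1]=24 <= 25: swap with position 0, array becomes [24, 34, 35, 5, 24, 5, 35, 30, 25]
arr[2]=35 > 25: no swap
arr[3]=5 <= 25: swap with position 1, array becomes [24, 5, 35, 34, 24, 5, 35, 30, 25]
arr[4]=24 <= 25: swap with position 2, array becomes [24, 5, 24, 34, 35, 5, 35, 30, 25]
arr[5]=5 <= 25: swap with position 3, array becomes [24, 5, 24, 5, 35, 34, 35, 30, 25]
arr[6]=35 > 25: no swap
arr[7]=30 > 25: no swap

Place pivot at position 4: [24, 5, 24, 5, 25, 34, 35, 30, 35]
Pivot position: 4

After partitioning with pivot 25, the array becomes [24, 5, 24, 5, 25, 34, 35, 30, 35]. The pivot is placed at index 4. All elements to the left of the pivot are <= 25, and all elements to the right are > 25.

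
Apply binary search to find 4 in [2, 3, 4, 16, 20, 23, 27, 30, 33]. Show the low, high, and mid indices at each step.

Binary search for 4 in [2, 3, 4, 16, 20, 23, 27, 30, 33]:

lo=0, hi=8, mid=4, arr[mid]=20 -> 20 > 4, search left half
lo=0, hi=3, mid=1, arr[mid]=3 -> 3 < 4, search right half
lo=2, hi=3, mid=2, arr[mid]=4 -> Found target at index 2!

Binary search finds 4 at index 2 after 3 comparisons. The search repeatedly halves the search space by comparing with the middle element.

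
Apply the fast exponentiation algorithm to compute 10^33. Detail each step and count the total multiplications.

Computing 10^33 by squaring (build up from 10^1; each line after the first costs one multiplication):

10^1 = 10
10^2 = (10^1)^2 = 10^2 = 100
10^4 = (10^2)^2 = 100^2 = 10000
10^8 = (10^4)^2 = 10000^2 = 100000000
10^16 = (10^8)^2 = 100000000^2 = 10000000000000000
10^32 = (10^16)^2 = 10000000000000000^2 = 100000000000000000000000000000000
10^33 = 10 * 10^32 = 10 * 100000000000000000000000000000000 = 1000000000000000000000000000000000

Result: 1000000000000000000000000000000000
Multiplications needed: 6 (6 lines after 10^1)

10^33 = 1000000000000000000000000000000000. Using exponentiation by squaring, this requires 6 multiplications. The key idea: if the exponent is even, square the half-power; if odd, multiply by the base once.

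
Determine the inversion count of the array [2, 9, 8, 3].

Finding inversions in [2, 9, 8, 3]:

(1, 2): arr[1]=9 > arr[2]=8
(1, 3): arr[1]=9 > arr[3]=3
(2, 3): arr[2]=8 > arr[3]=3

Total inversions: 3

The array has 3 inversion(s): (1,2), (1,3), (2,3). Each pair (i,j) satisfies i < j and arr[i] > arr[j].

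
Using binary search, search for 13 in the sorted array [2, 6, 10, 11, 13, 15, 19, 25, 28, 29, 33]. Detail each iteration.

Binary search for 13 in [2, 6, 10, 11, 13, 15, 19, 25, 28, 29, 33]:

lo=0, hi=10, mid=5, arr[mid]=15 -> 15 > 13, search left half
lo=0, hi=4, mid=2, arr[mid]=10 -> 10 < 13, search right half
lo=3, hi=4, mid=3, arr[mid]=11 -> 11 < 13, search right half
lo=4, hi=4, mid=4, arr[mid]=13 -> Found target at index 4!

Binary search finds 13 at index 4 after 4 comparisons. The search repeatedly halves the search space by comparing with the middle element.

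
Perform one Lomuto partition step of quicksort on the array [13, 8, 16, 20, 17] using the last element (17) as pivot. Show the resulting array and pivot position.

Lomuto partition with pivot = 17:

Initial array: [13, 8, 16, 20, 17]

arr[0]=13 <= 17: swap with position 0, array becomes [13, 8, 16, 20, 17]
arr[1]=8 <= 17: swap with position 1, array becomes [13, 8, 16, 20, 17]
arr[2]=16 <= 17: swap with position 2, array becomes [13, 8, 16, 20, 17]
arr[3]=20 > 17: no swap

Place pivot at position 3: [13, 8, 16, 17, 20]
Pivot position: 3

After partitioning with pivot 17, the array becomes [13, 8, 16, 17, 20]. The pivot is placed at index 3. All elements to the left of the pivot are <= 17, and all elements to the right are > 17.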